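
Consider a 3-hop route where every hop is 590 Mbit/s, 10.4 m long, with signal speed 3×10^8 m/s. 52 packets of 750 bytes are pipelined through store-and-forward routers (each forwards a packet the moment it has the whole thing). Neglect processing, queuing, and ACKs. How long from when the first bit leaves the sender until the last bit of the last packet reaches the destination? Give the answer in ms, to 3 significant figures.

Per-hop transmission t_tx = L/R = 6000/590000000 = 0.0101695 ms.
Per-hop propagation t_prop = 10.4/300000000 = 3.46667e-05 ms.
Pipeline fill: first packet needs 3·t_tx to clear all hops; remaining 51 packets each add one t_tx.
Total = (3+52-1)·t_tx + 3·t_prop = 54·0.0101695 + 3·3.46667e-05 = 0.549 ms.

0.549 ms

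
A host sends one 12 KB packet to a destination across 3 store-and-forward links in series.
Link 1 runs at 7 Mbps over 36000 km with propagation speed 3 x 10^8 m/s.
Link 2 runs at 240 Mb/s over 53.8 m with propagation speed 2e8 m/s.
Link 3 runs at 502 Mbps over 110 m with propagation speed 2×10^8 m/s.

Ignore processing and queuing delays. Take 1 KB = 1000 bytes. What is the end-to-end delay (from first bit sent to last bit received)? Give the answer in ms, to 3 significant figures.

L = 96000 bits.
Transmission delays (L/R per hop): 13.7143, 0.4, 0.191235 ms; sum = 14.3055 ms.
Propagation delays (d/s per hop): 120, 0.000269, 0.00055 ms; sum = 120.001 ms.
End-to-end = 134 ms.

134 ms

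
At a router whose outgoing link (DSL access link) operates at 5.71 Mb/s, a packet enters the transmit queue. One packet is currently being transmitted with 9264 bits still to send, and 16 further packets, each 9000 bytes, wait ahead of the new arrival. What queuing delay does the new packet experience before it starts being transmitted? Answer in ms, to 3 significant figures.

Each queued packet: L/R = 72000/5710000 = 12.6095 ms.
16 queued → 201.751 ms.
Plus remaining 9264 bits of current packet: 1.62242 ms.
Queuing delay = 203 ms.

203 ms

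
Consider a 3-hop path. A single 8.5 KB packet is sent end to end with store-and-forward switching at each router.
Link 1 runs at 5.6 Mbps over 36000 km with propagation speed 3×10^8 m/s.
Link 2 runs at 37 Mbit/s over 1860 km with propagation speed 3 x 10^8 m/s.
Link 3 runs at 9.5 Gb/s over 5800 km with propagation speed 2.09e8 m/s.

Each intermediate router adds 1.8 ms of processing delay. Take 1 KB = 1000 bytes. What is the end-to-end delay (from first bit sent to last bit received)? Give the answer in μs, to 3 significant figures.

L = 68000 bits.
Transmission delays (L/R per hop): 12142.9, 1837.84, 7.15789 μs; sum = 13987.9 μs.
Propagation delays (d/s per hop): 120000, 6200, 27751.2 μs; sum = 153951 μs.
Processing at 2 router(s): 2 × 1.8 ms = 3600 μs.
End-to-end = 172000 μs.

172000 μs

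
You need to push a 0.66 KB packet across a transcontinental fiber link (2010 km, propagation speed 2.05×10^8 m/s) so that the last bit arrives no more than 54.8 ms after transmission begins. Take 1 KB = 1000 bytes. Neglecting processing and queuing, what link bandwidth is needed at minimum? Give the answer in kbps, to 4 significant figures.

L = 5280 bits.
Propagation delay = 2010000 / 2.05e+08 = 9.80488 ms.
Transmission budget = 54.8 − 9.80488 = 44.9951 ms.
R ≥ L / t_tx = 5280 bits / 0.0449951 s = 117.3 kbps.

117.3 kbps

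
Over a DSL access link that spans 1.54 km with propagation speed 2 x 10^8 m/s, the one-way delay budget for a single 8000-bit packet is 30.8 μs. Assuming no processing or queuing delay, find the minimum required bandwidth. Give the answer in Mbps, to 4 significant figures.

346.3 Mbps

Propagation delay = 1540 / 200000000 = 7.7 μs.
Transmission budget = 30.8 − 7.7 = 23.1 μs.
R ≥ L / t_tx = 8000 bits / 2.31e-05 s = 346.3 Mbps.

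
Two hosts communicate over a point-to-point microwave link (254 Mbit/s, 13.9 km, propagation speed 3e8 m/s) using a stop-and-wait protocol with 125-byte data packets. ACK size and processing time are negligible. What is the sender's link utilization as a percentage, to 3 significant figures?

t_tx = L/R = 1000/254000000 = 3.93701e-06 s.
t_prop = 13900/300000000 = 4.63333e-05 s; RTT = 9.26667e-05 s.
Cycle = t_tx + RTT = 9.66037e-05 s.
Utilization = t_tx / cycle = 3.93701e-06/9.66037e-05 = 4.08 %.

4.08 %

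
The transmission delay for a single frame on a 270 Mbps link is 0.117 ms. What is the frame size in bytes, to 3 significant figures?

L = R × t_tx = 270000000 b/s × 0.000117 s = 31590 bits.
In bytes: 31590 / 8 = 3950 bytes.

3950 bytes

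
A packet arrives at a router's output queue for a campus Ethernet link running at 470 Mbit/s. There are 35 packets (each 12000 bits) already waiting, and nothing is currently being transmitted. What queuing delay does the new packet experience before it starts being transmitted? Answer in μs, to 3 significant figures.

Each queued packet: L/R = 12000/470000000 = 25.5319 μs.
35 queued → 893.617 μs.
Queuing delay = 894 μs.

894 μs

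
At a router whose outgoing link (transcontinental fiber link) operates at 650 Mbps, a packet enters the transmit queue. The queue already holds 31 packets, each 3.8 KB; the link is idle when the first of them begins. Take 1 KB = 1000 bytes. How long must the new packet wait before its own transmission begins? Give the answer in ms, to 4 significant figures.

Each queued packet: L/R = 30400/650000000 = 0.0467692 ms.
31 queued → 1.44985 ms.
Queuing delay = 1.450 ms.

1.450 ms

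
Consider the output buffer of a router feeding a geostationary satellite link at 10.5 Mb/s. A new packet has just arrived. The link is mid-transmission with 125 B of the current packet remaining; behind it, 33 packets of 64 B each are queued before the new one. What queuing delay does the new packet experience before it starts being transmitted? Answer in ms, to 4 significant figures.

1.704 ms

Each queued packet: L/R = 512/10500000 = 0.0487619 ms.
33 queued → 1.60914 ms.
Plus remaining 1000 bits of current packet: 0.0952381 ms.
Queuing delay = 1.704 ms.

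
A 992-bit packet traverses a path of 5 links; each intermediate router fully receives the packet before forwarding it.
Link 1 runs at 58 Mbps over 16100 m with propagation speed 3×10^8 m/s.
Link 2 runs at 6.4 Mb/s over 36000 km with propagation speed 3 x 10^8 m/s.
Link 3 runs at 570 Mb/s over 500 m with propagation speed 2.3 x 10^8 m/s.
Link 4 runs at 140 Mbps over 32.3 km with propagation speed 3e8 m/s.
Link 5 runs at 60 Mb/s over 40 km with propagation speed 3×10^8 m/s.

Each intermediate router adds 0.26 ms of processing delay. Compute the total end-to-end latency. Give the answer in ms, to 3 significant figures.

Transmission delays (L/R per hop): 0.0171034, 0.155, 0.00174035, 0.00708571, 0.0165333 ms; sum = 0.197463 ms.
Propagation delays (d/s per hop): 0.0536667, 120, 0.00217391, 0.107667, 0.133333 ms; sum = 120.297 ms.
Processing at 4 router(s): 4 × 0.26 ms = 1.04 ms.
End-to-end = 122 ms.

122 ms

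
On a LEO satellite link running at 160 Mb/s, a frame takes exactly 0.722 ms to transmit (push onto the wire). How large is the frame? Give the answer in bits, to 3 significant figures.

116000 bits

L = R × t_tx = 160000000 b/s × 0.000722 s = 115520 bits.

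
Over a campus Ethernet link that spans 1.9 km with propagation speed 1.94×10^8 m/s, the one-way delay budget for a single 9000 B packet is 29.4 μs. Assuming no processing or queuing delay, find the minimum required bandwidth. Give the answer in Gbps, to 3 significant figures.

3.67 Gbps

L = 72000 bits.
Propagation delay = 1900 / 194000000 = 9.79381 μs.
Transmission budget = 29.4 − 9.79381 = 19.6062 μs.
R ≥ L / t_tx = 72000 bits / 1.96062e-05 s = 3.67 Gbps.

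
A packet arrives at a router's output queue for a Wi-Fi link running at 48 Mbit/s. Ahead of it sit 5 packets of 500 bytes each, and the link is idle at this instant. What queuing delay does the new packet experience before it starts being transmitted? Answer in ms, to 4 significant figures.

0.4167 ms

Each queued packet: L/R = 4000/48000000 = 0.0833333 ms.
5 queued → 0.416667 ms.
Queuing delay = 0.4167 ms.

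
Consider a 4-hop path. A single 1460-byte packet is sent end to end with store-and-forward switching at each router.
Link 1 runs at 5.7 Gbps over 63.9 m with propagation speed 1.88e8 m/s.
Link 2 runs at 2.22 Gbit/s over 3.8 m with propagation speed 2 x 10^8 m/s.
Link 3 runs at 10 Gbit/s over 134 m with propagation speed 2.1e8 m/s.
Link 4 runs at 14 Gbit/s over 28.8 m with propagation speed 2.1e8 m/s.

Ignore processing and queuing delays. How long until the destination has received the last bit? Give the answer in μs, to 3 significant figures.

10.4 μs

L = 1460 × 8 = 11680 bits.
Transmission delays (L/R per hop): 2.04912, 5.26126, 1.168, 0.834286 μs; sum = 9.31267 μs.
Propagation delays (d/s per hop): 0.339894, 0.019, 0.638095, 0.137143 μs; sum = 1.13413 μs.
End-to-end = 10.4 μs.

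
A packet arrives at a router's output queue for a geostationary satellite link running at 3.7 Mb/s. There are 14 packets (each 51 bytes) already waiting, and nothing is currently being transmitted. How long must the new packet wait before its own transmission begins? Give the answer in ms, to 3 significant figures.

1.54 ms

Each queued packet: L/R = 408/3700000 = 0.11027 ms.
14 queued → 1.54378 ms.
Queuing delay = 1.54 ms.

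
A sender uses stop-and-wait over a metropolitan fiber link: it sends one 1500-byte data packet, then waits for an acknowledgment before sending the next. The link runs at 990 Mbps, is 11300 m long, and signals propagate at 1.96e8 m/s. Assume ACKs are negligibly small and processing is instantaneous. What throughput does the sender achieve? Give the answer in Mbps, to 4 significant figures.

94.17 Mbps

t_tx = L/R = 12000/990000000 = 1.21212e-05 s.
t_prop = 11300/196000000 = 5.76531e-05 s; RTT = 0.000115306 s.
Cycle = t_tx + RTT = 0.000127427 s.
Throughput = L / cycle = 12000 / 0.000127427 = 94.17 Mbps.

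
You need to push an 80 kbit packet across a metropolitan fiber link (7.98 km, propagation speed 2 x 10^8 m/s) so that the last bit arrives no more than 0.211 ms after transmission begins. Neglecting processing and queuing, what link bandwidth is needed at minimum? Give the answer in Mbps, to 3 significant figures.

468 Mbps

Propagation delay = 7980 / 200000000 = 0.0399 ms.
Transmission budget = 0.211 − 0.0399 = 0.1711 ms.
R ≥ L / t_tx = 80000 bits / 0.0001711 s = 468 Mbps.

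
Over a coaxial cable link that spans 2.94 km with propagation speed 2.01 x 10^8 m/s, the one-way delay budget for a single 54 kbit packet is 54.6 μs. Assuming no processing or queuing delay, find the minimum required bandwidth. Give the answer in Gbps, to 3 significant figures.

Propagation delay = 2940 / 2.01e+08 = 14.6269 μs.
Transmission budget = 54.6 − 14.6269 = 39.9731 μs.
R ≥ L / t_tx = 54000 bits / 3.99731e-05 s = 1.35 Gbps.

1.35 Gbps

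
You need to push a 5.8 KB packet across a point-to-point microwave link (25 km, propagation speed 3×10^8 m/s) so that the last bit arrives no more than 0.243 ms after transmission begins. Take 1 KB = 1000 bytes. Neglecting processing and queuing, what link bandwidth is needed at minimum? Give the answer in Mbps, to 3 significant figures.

L = 46400 bits.
Propagation delay = 25000 / 300000000 = 0.0833333 ms.
Transmission budget = 0.243 − 0.0833333 = 0.159667 ms.
R ≥ L / t_tx = 46400 bits / 0.000159667 s = 291 Mbps.

291 Mbps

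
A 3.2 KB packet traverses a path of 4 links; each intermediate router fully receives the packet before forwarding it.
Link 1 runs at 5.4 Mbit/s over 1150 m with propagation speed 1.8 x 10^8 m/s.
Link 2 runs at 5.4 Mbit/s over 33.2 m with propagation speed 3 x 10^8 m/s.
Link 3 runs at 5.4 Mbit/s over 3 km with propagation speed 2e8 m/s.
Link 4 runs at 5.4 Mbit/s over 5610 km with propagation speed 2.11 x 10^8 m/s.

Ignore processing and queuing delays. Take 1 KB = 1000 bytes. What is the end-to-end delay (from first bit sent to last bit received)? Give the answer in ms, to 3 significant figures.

45.6 ms

L = 25600 bits.
Transmission delay per hop = L/R = 25600/5400000 = 4.74074 ms; 4 hops → 18.963 ms.
Propagation delays (d/s per hop): 0.00638889, 0.000110667, 0.015, 26.5877 ms; sum = 26.6092 ms.
End-to-end = 45.6 ms.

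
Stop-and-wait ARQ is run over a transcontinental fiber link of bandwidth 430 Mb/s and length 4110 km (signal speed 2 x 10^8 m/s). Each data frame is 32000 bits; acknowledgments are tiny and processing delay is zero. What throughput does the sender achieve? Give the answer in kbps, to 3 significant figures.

t_tx = L/R = 32000/430000000 = 7.44186e-05 s.
t_prop = 4110000/200000000 = 0.02055 s; RTT = 0.0411 s.
Cycle = t_tx + RTT = 0.0411744 s.
Throughput = L / cycle = 32000 / 0.0411744 = 777 kbps.

777 kbps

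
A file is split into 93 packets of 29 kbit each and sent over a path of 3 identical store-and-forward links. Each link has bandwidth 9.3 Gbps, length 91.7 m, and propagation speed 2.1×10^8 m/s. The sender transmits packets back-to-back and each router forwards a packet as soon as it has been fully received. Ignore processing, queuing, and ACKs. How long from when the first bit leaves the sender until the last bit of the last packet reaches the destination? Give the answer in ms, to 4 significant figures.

Per-hop transmission t_tx = L/R = 29000/9300000000 = 0.00311828 ms.
Per-hop propagation t_prop = 91.7/210000000 = 0.000436667 ms.
Pipeline fill: first packet needs 3·t_tx to clear all hops; remaining 92 packets each add one t_tx.
Total = (3+93-1)·t_tx + 3·t_prop = 95·0.00311828 + 3·0.000436667 = 0.2975 ms.

0.2975 ms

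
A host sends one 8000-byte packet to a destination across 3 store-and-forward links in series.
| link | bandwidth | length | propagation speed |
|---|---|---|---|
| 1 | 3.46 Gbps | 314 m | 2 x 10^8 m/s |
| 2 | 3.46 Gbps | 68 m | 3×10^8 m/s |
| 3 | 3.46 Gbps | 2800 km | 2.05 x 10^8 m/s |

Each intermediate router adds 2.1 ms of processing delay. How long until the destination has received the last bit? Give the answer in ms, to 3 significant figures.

L = 8000 × 8 = 64000 bits.
Transmission delay per hop = L/R = 64000/3460000000 = 0.0184971 ms; 3 hops → 0.0554913 ms.
Propagation delays (d/s per hop): 0.00157, 0.000226667, 13.6585 ms; sum = 13.6603 ms.
Processing at 2 router(s): 2 × 2.1 ms = 4.2 ms.
End-to-end = 17.9 ms.

17.9 ms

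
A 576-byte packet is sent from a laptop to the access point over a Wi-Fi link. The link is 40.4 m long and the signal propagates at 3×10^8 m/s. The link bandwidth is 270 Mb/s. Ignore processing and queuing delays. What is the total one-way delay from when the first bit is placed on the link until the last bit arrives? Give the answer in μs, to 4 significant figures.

17.20 μs

L = 576 × 8 = 4608 bits.
Transmission delay = L/R = 4608 / 270000000 = 17.0667 μs.
Propagation delay = d/s = 40.4 m / 300000000 m/s = 0.134667 μs.
Total = 17.20 μs.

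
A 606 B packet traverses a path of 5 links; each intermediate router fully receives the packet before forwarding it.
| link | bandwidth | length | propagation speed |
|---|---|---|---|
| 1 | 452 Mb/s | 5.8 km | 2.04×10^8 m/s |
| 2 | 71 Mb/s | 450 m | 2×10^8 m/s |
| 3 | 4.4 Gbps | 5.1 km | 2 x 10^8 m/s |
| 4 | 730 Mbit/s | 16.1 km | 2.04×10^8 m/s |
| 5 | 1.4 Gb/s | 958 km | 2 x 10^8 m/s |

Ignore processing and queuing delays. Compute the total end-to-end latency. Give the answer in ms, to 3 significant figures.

L = 606 × 8 = 4848 bits.
Transmission delays (L/R per hop): 0.0107257, 0.0682817, 0.00110182, 0.0066411, 0.00346286 ms; sum = 0.0902131 ms.
Propagation delays (d/s per hop): 0.0284314, 0.00225, 0.0255, 0.0789216, 4.79 ms; sum = 4.9251 ms.
End-to-end = 5.02 ms.

5.02 ms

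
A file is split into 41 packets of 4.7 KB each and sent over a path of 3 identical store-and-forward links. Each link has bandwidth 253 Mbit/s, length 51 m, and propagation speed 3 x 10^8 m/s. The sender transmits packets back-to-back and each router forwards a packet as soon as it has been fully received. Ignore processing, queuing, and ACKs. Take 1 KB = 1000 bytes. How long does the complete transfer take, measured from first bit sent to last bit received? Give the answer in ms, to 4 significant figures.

Per-hop transmission t_tx = L/R = 37600/253000000 = 0.148617 ms.
Per-hop propagation t_prop = 51/300000000 = 0.00017 ms.
Pipeline fill: first packet needs 3·t_tx to clear all hops; remaining 40 packets each add one t_tx.
Total = (3+41-1)·t_tx + 3·t_prop = 43·0.148617 + 3·0.00017 = 6.391 ms.

6.391 ms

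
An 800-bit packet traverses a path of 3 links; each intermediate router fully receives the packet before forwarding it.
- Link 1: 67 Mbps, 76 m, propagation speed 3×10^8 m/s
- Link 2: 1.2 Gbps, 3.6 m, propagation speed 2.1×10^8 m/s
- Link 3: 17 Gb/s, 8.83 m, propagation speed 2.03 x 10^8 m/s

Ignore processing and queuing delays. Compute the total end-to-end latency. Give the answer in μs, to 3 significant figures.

Transmission delays (L/R per hop): 11.9403, 0.666667, 0.0470588 μs; sum = 12.654 μs.
Propagation delays (d/s per hop): 0.253333, 0.0171429, 0.0434975 μs; sum = 0.313974 μs.
End-to-end = 13.0 μs.

13.0 μs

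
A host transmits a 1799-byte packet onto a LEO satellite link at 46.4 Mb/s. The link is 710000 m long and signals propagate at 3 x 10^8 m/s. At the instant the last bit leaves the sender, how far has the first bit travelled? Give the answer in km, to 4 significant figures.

93.05 km

t_tx = L/R = 14392/46400000 = 0.000310172 s.
Distance = s × t_tx = 300000000 × 0.000310172 = 93.05 km.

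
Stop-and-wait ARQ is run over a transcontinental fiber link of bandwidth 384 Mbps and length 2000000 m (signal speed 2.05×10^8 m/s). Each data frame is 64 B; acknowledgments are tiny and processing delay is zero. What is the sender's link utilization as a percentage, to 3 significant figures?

0.00683 %

t_tx = L/R = 512/384000000 = 1.33333e-06 s.
t_prop = 2000000/2.05e+08 = 0.0097561 s; RTT = 0.0195122 s.
Cycle = t_tx + RTT = 0.0195135 s.
Utilization = t_tx / cycle = 1.33333e-06/0.0195135 = 0.00683 %.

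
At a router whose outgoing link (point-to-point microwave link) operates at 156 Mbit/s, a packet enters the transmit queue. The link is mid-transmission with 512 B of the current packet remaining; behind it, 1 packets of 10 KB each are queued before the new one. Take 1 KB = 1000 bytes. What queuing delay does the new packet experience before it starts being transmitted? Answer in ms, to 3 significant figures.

Each queued packet: L/R = 80000/156000000 = 0.512821 ms.
1 queued → 0.512821 ms.
Plus remaining 4096 bits of current packet: 0.0262564 ms.
Queuing delay = 0.539 ms.

0.539 ms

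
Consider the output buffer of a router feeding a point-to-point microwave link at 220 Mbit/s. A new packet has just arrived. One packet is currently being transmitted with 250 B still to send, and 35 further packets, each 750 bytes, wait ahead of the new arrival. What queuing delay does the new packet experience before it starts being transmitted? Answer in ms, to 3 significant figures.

0.964 ms

Each queued packet: L/R = 6000/220000000 = 0.0272727 ms.
35 queued → 0.954545 ms.
Plus remaining 2000 bits of current packet: 0.00909091 ms.
Queuing delay = 0.964 ms.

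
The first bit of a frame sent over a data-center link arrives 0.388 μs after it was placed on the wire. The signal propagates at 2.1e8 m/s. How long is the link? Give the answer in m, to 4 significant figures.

81.48 m

d = s × t_prop = 210000000 × 3.88e-07 = 81.48 m.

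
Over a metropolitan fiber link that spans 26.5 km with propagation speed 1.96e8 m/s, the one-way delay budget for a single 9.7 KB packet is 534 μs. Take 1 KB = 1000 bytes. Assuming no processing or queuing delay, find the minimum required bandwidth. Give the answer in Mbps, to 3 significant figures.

L = 77600 bits.
Propagation delay = 26500 / 196000000 = 135.204 μs.
Transmission budget = 534 − 135.204 = 398.796 μs.
R ≥ L / t_tx = 77600 bits / 0.000398796 s = 195 Mbps.

195 Mbps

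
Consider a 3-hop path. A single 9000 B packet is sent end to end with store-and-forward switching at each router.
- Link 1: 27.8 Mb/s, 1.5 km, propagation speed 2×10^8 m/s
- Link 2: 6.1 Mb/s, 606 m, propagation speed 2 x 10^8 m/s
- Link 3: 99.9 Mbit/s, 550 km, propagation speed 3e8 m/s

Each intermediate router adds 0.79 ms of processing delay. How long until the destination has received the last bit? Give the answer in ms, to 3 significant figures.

L = 9000 × 8 = 72000 bits.
Transmission delays (L/R per hop): 2.58993, 11.8033, 0.720721 ms; sum = 15.1139 ms.
Propagation delays (d/s per hop): 0.0075, 0.00303, 1.83333 ms; sum = 1.84386 ms.
Processing at 2 router(s): 2 × 0.79 ms = 1.58 ms.
End-to-end = 18.5 ms.

18.5 ms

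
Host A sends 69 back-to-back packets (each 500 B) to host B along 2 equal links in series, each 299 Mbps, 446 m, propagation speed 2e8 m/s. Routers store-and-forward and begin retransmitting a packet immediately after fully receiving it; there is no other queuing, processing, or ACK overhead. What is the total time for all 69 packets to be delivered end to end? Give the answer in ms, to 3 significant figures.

0.941 ms

Per-hop transmission t_tx = L/R = 4000/299000000 = 0.0133779 ms.
Per-hop propagation t_prop = 446/200000000 = 0.00223 ms.
Pipeline fill: first packet needs 2·t_tx to clear all hops; remaining 68 packets each add one t_tx.
Total = (2+69-1)·t_tx + 2·t_prop = 70·0.0133779 + 2·0.00223 = 0.941 ms.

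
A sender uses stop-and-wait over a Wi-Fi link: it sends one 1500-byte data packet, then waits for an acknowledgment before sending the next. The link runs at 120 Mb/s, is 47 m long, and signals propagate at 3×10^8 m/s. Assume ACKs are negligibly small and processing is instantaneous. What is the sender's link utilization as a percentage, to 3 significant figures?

99.7 %

t_tx = L/R = 12000/120000000 = 0.0001 s.
t_prop = 47/300000000 = 1.56667e-07 s; RTT = 3.13333e-07 s.
Cycle = t_tx + RTT = 0.000100313 s.
Utilization = t_tx / cycle = 0.0001/0.000100313 = 99.7 %.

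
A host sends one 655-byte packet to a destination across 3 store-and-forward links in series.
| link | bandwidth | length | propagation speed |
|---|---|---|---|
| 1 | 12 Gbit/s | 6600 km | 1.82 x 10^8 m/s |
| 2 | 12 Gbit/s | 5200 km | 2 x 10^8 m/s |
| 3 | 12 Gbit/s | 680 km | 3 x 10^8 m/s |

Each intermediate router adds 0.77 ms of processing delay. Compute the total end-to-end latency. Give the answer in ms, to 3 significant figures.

66.1 ms

L = 655 × 8 = 5240 bits.
Transmission delay per hop = L/R = 5240/12000000000 = 0.000436667 ms; 3 hops → 0.00131 ms.
Propagation delays (d/s per hop): 36.2637, 26, 2.26667 ms; sum = 64.5304 ms.
Processing at 2 router(s): 2 × 0.77 ms = 1.54 ms.
End-to-end = 66.1 ms.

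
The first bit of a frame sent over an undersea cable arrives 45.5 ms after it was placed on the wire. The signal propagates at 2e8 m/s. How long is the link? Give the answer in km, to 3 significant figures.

9100 km

d = s × t_prop = 200000000 × 0.0455 = 9100 km.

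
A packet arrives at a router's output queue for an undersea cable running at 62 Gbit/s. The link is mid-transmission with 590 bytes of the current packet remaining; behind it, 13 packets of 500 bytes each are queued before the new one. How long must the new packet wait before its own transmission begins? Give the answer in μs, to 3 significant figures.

Each queued packet: L/R = 4000/62000000000 = 0.0645161 μs.
13 queued → 0.83871 μs.
Plus remaining 4720 bits of current packet: 0.076129 μs.
Queuing delay = 0.915 μs.

0.915 μs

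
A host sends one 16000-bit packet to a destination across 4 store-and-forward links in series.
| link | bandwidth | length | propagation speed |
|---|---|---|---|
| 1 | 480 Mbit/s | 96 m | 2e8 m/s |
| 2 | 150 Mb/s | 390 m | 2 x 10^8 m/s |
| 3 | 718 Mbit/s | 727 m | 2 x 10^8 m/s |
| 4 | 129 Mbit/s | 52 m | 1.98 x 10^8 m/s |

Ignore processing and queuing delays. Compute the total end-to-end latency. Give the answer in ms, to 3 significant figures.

0.293 ms

Transmission delays (L/R per hop): 0.0333333, 0.106667, 0.0222841, 0.124031 ms; sum = 0.286315 ms.
Propagation delays (d/s per hop): 0.00048, 0.00195, 0.003635, 0.000262626 ms; sum = 0.00632763 ms.
End-to-end = 0.293 ms.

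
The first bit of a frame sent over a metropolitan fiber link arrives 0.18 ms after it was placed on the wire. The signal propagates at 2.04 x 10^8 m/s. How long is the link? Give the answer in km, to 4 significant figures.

d = s × t_prop = 204000000 × 0.00018 = 36.72 km.

36.72 km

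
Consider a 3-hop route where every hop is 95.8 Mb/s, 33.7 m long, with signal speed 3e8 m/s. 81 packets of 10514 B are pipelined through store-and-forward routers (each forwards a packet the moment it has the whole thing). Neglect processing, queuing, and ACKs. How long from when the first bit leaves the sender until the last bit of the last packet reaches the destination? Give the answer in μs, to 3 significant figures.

Per-hop transmission t_tx = L/R = 84112/95800000 = 877.996 μs.
Per-hop propagation t_prop = 33.7/300000000 = 0.112333 μs.
Pipeline fill: first packet needs 3·t_tx to clear all hops; remaining 80 packets each add one t_tx.
Total = (3+81-1)·t_tx + 3·t_prop = 83·877.996 + 3·0.112333 = 72900 μs.

72900 μs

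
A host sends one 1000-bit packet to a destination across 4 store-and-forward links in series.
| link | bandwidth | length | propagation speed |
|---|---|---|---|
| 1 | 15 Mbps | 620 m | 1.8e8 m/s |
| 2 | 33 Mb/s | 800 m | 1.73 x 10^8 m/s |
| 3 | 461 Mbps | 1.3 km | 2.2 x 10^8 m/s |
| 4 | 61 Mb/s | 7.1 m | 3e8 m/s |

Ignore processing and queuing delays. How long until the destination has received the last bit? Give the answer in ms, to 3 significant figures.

0.130 ms

Transmission delays (L/R per hop): 0.0666667, 0.030303, 0.0021692, 0.0163934 ms; sum = 0.115532 ms.
Propagation delays (d/s per hop): 0.00344444, 0.00462428, 0.00590909, 2.36667e-05 ms; sum = 0.0140015 ms.
End-to-end = 0.130 ms.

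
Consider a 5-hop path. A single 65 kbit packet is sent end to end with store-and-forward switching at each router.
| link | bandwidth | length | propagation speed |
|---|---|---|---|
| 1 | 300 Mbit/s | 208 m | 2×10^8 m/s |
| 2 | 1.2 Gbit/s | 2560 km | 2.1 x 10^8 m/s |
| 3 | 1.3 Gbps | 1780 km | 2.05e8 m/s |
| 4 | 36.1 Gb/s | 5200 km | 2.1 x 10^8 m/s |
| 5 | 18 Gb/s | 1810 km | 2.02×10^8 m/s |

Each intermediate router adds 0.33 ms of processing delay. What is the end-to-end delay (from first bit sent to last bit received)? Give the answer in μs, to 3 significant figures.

L = 65000 bits.
Transmission delays (L/R per hop): 216.667, 54.1667, 50, 1.80055, 3.61111 μs; sum = 326.245 μs.
Propagation delays (d/s per hop): 1.04, 12190.5, 8682.93, 24761.9, 8960.4 μs; sum = 54596.7 μs.
Processing at 4 router(s): 4 × 0.33 ms = 1320 μs.
End-to-end = 56200 μs.

56200 μs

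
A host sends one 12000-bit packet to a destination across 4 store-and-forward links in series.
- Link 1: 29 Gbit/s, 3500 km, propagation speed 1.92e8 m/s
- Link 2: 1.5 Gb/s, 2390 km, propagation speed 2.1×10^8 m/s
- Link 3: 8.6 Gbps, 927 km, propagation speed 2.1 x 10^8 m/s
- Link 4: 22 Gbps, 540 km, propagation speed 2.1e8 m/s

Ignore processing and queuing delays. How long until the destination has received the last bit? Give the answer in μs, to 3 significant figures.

36600 μs

Transmission delays (L/R per hop): 0.413793, 8, 1.39535, 0.545455 μs; sum = 10.3546 μs.
Propagation delays (d/s per hop): 18229.2, 11381, 4414.29, 2571.43 μs; sum = 36595.8 μs.
End-to-end = 36600 μs.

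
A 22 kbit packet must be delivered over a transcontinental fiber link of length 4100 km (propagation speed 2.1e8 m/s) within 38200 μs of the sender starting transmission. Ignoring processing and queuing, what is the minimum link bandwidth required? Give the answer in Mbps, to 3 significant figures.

Propagation delay = 4100000 / 210000000 = 19523.8 μs.
Transmission budget = 38200 − 19523.8 = 18676.2 μs.
R ≥ L / t_tx = 22000 bits / 0.0186762 s = 1.18 Mbps.

1.18 Mbps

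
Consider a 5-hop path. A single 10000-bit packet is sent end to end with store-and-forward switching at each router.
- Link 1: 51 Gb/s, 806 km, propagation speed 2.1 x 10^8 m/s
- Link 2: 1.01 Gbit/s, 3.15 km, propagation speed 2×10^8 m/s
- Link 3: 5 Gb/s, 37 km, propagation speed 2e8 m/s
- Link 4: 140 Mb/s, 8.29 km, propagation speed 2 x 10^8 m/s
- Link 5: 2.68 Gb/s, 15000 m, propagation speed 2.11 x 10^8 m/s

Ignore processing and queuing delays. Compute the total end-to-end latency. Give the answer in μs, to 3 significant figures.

Transmission delays (L/R per hop): 0.196078, 9.90099, 2, 71.4286, 3.73134 μs; sum = 87.257 μs.
Propagation delays (d/s per hop): 3838.1, 15.75, 185, 41.45, 71.09 μs; sum = 4151.39 μs.
End-to-end = 4240 μs.

4240 μs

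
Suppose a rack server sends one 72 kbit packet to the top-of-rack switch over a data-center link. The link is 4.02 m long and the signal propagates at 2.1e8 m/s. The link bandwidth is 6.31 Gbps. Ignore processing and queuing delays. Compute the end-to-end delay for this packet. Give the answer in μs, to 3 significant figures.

L = 72000 bits.
Transmission delay = L/R = 72000 / 6310000000 = 11.4105 μs.
Propagation delay = d/s = 4.02 m / 210000000 m/s = 0.0191429 μs.
Total = 11.4 μs.

11.4 μs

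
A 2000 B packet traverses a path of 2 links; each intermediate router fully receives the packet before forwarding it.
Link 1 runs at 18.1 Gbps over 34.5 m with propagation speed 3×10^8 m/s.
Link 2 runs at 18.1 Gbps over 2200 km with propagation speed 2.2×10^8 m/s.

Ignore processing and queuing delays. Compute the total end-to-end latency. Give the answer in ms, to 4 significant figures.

10.00 ms

L = 2000 × 8 = 16000 bits.
Transmission delay per hop = L/R = 16000/18100000000 = 0.000883978 ms; 2 hops → 0.00176796 ms.
Propagation delays (d/s per hop): 0.000115, 10 ms; sum = 10.0001 ms.
End-to-end = 10.00 ms.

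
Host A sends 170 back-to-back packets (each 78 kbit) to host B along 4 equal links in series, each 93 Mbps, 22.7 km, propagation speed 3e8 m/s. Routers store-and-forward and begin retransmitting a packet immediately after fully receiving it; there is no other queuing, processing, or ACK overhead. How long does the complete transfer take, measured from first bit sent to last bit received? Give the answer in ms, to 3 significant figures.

Per-hop transmission t_tx = L/R = 78000/93000000 = 0.83871 ms.
Per-hop propagation t_prop = 22700/300000000 = 0.0756667 ms.
Pipeline fill: first packet needs 4·t_tx to clear all hops; remaining 169 packets each add one t_tx.
Total = (4+170-1)·t_tx + 4·t_prop = 173·0.83871 + 4·0.0756667 = 145 ms.

145 ms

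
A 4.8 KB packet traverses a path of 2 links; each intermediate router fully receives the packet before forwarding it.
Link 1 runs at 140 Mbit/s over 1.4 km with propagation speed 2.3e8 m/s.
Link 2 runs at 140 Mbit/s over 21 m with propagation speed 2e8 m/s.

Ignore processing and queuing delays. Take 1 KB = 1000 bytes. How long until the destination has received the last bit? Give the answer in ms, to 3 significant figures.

L = 38400 bits.
Transmission delay per hop = L/R = 38400/140000000 = 0.274286 ms; 2 hops → 0.548571 ms.
Propagation delays (d/s per hop): 0.00608696, 0.000105 ms; sum = 0.00619196 ms.
End-to-end = 0.555 ms.

0.555 ms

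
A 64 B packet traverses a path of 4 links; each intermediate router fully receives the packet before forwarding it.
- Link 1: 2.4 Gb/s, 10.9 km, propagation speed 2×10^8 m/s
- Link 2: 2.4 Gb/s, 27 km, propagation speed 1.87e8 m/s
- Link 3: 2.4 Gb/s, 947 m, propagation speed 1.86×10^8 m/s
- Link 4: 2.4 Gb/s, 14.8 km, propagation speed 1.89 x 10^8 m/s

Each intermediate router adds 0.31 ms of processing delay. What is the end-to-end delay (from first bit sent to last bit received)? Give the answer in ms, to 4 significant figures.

L = 64 × 8 = 512 bits.
Transmission delay per hop = L/R = 512/2400000000 = 0.000213333 ms; 4 hops → 0.000853333 ms.
Propagation delays (d/s per hop): 0.0545, 0.144385, 0.0050914, 0.0783069 ms; sum = 0.282283 ms.
Processing at 3 router(s): 3 × 0.31 ms = 0.93 ms.
End-to-end = 1.213 ms.

1.213 ms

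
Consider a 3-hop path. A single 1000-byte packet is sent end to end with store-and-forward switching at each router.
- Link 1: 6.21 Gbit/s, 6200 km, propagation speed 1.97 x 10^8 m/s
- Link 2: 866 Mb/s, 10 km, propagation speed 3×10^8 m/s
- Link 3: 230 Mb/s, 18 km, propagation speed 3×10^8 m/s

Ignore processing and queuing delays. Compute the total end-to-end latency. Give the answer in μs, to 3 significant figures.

L = 1000 × 8 = 8000 bits.
Transmission delays (L/R per hop): 1.28824, 9.23788, 34.7826 μs; sum = 45.3087 μs.
Propagation delays (d/s per hop): 31472.1, 33.3333, 60 μs; sum = 31565.4 μs.
End-to-end = 31600 μs.

31600 μs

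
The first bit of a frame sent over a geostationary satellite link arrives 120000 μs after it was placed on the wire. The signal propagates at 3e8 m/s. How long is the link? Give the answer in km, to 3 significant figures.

d = s × t_prop = 300000000 × 0.12 = 36000 km.

36000 km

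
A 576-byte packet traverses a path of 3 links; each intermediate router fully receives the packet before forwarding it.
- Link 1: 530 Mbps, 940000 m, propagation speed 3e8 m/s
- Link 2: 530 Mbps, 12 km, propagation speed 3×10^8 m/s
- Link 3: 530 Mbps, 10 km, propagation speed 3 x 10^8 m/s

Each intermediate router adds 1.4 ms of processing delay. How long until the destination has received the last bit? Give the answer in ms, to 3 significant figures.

L = 576 × 8 = 4608 bits.
Transmission delay per hop = L/R = 4608/530000000 = 0.00869434 ms; 3 hops → 0.026083 ms.
Propagation delays (d/s per hop): 3.13333, 0.04, 0.0333333 ms; sum = 3.20667 ms.
Processing at 2 router(s): 2 × 1.4 ms = 2.8 ms.
End-to-end = 6.03 ms.

6.03 ms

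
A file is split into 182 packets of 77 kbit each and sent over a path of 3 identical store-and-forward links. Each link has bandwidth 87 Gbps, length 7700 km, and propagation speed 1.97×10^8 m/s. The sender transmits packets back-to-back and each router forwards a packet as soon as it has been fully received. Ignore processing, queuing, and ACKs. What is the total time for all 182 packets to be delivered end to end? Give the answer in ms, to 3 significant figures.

117 ms

Per-hop transmission t_tx = L/R = 77000/87000000000 = 0.000885057 ms.
Per-hop propagation t_prop = 7700000/197000000 = 39.0863 ms.
Pipeline fill: first packet needs 3·t_tx to clear all hops; remaining 181 packets each add one t_tx.
Total = (3+182-1)·t_tx + 3·t_prop = 184·0.000885057 + 3·39.0863 = 117 ms.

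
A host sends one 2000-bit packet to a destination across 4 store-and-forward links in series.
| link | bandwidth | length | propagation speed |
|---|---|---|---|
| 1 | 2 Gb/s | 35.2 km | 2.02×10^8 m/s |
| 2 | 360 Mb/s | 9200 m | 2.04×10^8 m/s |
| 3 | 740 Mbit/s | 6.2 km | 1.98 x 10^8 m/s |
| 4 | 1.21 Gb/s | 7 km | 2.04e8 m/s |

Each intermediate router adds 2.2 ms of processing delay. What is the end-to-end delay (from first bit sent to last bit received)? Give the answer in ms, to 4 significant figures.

Transmission delays (L/R per hop): 0.001, 0.00555556, 0.0027027, 0.00165289 ms; sum = 0.0109112 ms.
Propagation delays (d/s per hop): 0.174257, 0.045098, 0.0313131, 0.0343137 ms; sum = 0.284982 ms.
Processing at 3 router(s): 3 × 2.2 ms = 6.6 ms.
End-to-end = 6.896 ms.

6.896 ms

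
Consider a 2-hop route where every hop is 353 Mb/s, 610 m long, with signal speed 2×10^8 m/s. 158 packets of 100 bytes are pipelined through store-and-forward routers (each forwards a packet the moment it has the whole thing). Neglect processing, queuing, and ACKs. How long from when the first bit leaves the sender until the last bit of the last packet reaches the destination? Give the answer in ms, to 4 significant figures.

Per-hop transmission t_tx = L/R = 800/353000000 = 0.00226629 ms.
Per-hop propagation t_prop = 610/200000000 = 0.00305 ms.
Pipeline fill: first packet needs 2·t_tx to clear all hops; remaining 157 packets each add one t_tx.
Total = (2+158-1)·t_tx + 2·t_prop = 159·0.00226629 + 2·0.00305 = 0.3664 ms.

0.3664 ms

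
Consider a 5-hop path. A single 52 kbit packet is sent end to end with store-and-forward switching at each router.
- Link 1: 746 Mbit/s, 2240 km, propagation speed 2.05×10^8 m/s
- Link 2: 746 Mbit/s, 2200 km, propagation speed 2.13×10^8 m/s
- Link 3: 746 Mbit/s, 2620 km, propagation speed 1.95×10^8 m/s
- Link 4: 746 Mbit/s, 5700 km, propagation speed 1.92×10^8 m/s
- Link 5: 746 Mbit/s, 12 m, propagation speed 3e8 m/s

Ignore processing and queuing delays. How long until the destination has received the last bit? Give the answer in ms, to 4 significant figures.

64.73 ms

L = 52000 bits.
Transmission delay per hop = L/R = 52000/746000000 = 0.0697051 ms; 5 hops → 0.348525 ms.
Propagation delays (d/s per hop): 10.9268, 10.3286, 13.4359, 29.6875, 4e-05 ms; sum = 64.3789 ms.
End-to-end = 64.73 ms.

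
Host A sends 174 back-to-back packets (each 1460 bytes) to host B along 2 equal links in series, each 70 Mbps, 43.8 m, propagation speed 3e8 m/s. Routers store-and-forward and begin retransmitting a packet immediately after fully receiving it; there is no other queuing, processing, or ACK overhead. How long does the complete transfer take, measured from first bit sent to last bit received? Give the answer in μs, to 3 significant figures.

29200 μs

Per-hop transmission t_tx = L/R = 11680/70000000 = 166.857 μs.
Per-hop propagation t_prop = 43.8/300000000 = 0.146 μs.
Pipeline fill: first packet needs 2·t_tx to clear all hops; remaining 173 packets each add one t_tx.
Total = (2+174-1)·t_tx + 2·t_prop = 175·166.857 + 2·0.146 = 29200 μs.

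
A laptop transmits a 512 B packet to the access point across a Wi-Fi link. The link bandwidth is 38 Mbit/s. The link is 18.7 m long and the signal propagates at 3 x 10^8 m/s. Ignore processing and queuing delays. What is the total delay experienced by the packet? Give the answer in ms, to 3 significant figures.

0.108 ms

L = 512 × 8 = 4096 bits.
Transmission delay = L/R = 4096 / 38000000 = 0.107789 ms.
Propagation delay = d/s = 18.7 m / 300000000 m/s = 6.23333e-05 ms.
Total = 0.108 ms.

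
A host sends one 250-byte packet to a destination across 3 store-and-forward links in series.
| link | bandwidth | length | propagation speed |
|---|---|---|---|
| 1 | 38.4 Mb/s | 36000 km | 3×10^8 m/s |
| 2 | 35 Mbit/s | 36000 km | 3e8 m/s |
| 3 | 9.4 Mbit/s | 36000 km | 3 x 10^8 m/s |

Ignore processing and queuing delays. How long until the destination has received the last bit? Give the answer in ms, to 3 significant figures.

L = 250 × 8 = 2000 bits.
Transmission delays (L/R per hop): 0.0520833, 0.0571429, 0.212766 ms; sum = 0.321992 ms.
Propagation delays (d/s per hop): 120, 120, 120 ms; sum = 360 ms.
End-to-end = 360 ms.

360 ms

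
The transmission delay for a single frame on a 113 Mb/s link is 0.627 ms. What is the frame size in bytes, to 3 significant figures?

8860 bytes

L = R × t_tx = 113000000 b/s × 0.000627 s = 70851 bits.
In bytes: 70851 / 8 = 8860 bytes.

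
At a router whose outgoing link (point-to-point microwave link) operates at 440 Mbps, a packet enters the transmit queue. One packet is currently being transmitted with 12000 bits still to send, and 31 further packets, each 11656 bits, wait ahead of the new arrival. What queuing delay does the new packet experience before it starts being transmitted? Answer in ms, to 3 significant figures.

0.848 ms

Each queued packet: L/R = 11656/440000000 = 0.0264909 ms.
31 queued → 0.821218 ms.
Plus remaining 12000 bits of current packet: 0.0272727 ms.
Queuing delay = 0.848 ms.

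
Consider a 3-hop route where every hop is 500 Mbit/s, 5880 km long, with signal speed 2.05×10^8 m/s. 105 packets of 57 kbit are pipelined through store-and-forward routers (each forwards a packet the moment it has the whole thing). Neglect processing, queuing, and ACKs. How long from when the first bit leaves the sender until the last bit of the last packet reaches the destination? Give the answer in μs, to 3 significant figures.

Per-hop transmission t_tx = L/R = 57000/500000000 = 114 μs.
Per-hop propagation t_prop = 5880000/2.05e+08 = 28682.9 μs.
Pipeline fill: first packet needs 3·t_tx to clear all hops; remaining 104 packets each add one t_tx.
Total = (3+105-1)·t_tx + 3·t_prop = 107·114 + 3·28682.9 = 98200 μs.

98200 μs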